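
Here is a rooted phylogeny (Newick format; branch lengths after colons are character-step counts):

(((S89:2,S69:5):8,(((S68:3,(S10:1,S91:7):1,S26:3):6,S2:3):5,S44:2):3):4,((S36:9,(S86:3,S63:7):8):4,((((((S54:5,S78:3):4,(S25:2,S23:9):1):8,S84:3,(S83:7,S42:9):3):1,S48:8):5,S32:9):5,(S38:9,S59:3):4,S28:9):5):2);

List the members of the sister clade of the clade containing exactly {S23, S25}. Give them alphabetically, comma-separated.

S54, S78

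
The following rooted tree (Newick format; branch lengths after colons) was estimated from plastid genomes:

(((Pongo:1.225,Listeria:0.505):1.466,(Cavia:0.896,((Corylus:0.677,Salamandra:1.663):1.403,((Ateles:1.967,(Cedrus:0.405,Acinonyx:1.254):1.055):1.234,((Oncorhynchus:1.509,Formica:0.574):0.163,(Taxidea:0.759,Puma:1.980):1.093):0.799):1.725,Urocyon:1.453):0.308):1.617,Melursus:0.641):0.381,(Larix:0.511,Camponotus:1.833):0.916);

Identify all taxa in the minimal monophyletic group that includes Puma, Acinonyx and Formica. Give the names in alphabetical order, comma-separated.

Acinonyx, Ateles, Cedrus, Formica, Oncorhynchus, Puma, Taxidea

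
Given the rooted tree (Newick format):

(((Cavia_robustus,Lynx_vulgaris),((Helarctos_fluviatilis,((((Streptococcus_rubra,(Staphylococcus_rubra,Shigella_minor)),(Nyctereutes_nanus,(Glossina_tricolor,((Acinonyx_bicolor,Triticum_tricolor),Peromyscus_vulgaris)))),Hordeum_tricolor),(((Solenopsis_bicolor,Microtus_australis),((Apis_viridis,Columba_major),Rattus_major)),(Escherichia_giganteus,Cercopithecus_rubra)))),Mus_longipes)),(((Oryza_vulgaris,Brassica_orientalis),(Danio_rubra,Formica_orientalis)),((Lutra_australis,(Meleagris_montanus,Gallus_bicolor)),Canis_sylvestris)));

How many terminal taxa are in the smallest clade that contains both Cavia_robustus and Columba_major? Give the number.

20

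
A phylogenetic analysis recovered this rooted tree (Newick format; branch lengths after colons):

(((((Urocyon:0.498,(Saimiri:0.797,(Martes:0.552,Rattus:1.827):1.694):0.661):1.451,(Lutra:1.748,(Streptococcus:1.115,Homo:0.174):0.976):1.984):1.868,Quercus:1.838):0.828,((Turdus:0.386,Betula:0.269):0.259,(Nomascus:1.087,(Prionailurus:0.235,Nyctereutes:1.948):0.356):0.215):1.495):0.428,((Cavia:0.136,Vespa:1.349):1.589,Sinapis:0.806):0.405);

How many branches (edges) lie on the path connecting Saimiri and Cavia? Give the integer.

9

The MRCA of Saimiri and Cavia is the root of the tree.
From Saimiri up to that node: 6 branches. From Cavia up to the same node: 3 branches. Total: 6 + 3 = 9.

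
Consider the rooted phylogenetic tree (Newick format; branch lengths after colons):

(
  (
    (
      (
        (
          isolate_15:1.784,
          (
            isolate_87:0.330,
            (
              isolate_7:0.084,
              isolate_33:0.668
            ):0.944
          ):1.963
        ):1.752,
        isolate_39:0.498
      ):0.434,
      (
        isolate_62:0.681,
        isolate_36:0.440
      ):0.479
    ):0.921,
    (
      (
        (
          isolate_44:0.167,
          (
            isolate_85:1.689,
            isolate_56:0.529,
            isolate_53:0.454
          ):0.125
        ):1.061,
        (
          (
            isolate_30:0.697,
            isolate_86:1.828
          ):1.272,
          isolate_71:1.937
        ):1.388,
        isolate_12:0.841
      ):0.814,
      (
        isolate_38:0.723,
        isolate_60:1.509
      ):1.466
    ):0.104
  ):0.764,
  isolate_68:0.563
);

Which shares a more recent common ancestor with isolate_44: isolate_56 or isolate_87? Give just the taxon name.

isolate_56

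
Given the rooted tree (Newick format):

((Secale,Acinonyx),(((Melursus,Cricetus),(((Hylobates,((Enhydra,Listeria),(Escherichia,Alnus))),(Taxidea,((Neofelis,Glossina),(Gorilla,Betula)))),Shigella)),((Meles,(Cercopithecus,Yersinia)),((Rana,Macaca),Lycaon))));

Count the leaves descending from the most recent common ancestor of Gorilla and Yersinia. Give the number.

19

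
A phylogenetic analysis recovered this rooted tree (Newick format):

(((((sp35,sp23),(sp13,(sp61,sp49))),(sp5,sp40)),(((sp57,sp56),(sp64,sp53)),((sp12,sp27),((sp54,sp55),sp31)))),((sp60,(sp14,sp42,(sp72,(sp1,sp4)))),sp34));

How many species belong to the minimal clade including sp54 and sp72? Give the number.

23

The MRCA of sp54 and sp72 is the root, so the clade is the entire tree.
That clade contains 23 terminal taxa: sp1, sp12, sp13, sp14, sp23, sp27, sp31, sp34, sp35, sp4, sp40, sp42, sp49, sp5, sp53, sp54, sp55, sp56, sp57, sp60, sp61, sp64, sp72.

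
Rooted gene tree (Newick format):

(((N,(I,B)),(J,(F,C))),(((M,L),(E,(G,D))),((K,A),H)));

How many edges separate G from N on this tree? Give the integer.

8

The MRCA of G and N is the root of the tree.
From G up to that node: 5 branches. From N up to the same node: 3 branches. Total: 5 + 3 = 8.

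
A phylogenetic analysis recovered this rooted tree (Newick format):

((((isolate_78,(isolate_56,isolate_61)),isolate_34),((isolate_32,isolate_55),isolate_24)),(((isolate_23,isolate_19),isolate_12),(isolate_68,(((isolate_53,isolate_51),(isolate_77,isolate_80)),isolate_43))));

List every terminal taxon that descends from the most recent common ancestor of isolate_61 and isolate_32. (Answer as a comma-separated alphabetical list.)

isolate_24, isolate_32, isolate_34, isolate_55, isolate_56, isolate_61, isolate_78

Tracing isolate_61: it sits inside (isolate_56,isolate_61).
Tracing isolate_32: it sits inside (isolate_32,isolate_55).
The smallest clade enclosing both is (((isolate_78,(isolate_56,isolate_61)),isolate_34),((isolate_32,isolate_55),isolate_24)); the answer is its 7 terminal taxa in alphabetical order.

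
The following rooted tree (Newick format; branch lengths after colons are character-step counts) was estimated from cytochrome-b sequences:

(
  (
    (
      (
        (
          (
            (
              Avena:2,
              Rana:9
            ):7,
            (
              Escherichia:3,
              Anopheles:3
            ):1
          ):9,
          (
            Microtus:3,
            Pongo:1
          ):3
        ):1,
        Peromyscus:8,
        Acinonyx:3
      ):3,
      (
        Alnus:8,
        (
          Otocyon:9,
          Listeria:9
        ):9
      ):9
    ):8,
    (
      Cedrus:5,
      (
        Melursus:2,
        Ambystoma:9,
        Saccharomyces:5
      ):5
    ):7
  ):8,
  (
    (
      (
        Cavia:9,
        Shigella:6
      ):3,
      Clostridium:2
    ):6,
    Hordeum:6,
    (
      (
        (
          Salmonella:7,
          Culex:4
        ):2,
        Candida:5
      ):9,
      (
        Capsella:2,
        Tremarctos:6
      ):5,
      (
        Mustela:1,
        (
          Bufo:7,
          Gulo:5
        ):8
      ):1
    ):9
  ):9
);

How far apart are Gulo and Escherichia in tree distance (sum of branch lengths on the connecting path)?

The path runs Gulo → … → MRCA → … → Escherichia; the MRCA is the root of the tree.
Branch lengths along that path: 5 + 8 + 1 + 9 + 9 + 8 + 8 + 3 + 1 + 9 + 1 + 3 = 65.

65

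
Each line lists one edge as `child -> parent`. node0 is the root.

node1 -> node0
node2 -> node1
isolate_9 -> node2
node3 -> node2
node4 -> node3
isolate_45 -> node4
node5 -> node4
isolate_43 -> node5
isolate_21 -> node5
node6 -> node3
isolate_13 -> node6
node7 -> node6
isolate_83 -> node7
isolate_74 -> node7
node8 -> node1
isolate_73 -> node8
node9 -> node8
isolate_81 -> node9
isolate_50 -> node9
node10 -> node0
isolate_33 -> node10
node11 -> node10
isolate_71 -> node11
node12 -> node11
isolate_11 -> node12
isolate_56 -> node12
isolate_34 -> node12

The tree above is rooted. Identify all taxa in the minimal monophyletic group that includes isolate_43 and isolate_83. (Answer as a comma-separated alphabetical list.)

isolate_13, isolate_21, isolate_43, isolate_45, isolate_74, isolate_83

Tracing isolate_43: it sits inside (isolate_43,isolate_21).
Tracing isolate_83: it sits inside (isolate_83,isolate_74).
The smallest clade enclosing both is ((isolate_45,(isolate_43,isolate_21)),(isolate_13,(isolate_83,isolate_74))); the answer is its 6 terminal taxa in alphabetical order.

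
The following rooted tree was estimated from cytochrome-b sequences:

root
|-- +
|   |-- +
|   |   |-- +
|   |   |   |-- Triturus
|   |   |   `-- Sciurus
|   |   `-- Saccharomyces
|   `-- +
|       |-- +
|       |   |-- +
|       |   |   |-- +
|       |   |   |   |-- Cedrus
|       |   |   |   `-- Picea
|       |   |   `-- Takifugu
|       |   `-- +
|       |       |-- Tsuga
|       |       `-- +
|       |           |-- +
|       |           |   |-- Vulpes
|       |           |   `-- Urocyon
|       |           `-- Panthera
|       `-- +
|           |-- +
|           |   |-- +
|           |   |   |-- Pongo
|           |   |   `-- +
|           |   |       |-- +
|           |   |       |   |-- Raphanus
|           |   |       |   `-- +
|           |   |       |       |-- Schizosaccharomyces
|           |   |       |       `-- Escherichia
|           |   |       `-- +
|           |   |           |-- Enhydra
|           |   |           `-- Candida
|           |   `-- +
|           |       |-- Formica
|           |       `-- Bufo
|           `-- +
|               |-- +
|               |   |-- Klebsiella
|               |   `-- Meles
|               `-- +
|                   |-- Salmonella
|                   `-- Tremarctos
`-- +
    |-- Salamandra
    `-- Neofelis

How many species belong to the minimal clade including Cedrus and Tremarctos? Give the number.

19

The MRCA of Cedrus and Tremarctos is the node subtending ((((Cedrus,Picea),Takifugu),(Tsuga,((Vulpes,Urocyon),Panthera))),(((Pongo,((Raphanus,(Schizosaccharomyces,Escherichia)),(Enhydra,Candida))),(Formica,Bufo)),((Klebsiella,Meles),(Salmonella,Tremarctos)))).
That clade contains 19 terminal taxa: Bufo, Candida, Cedrus, Enhydra, Escherichia, Formica, Klebsiella, Meles, Panthera, Picea, Pongo, Raphanus, Salmonella, Schizosaccharomyces, Takifugu, Tremarctos, Tsuga, Urocyon, Vulpes.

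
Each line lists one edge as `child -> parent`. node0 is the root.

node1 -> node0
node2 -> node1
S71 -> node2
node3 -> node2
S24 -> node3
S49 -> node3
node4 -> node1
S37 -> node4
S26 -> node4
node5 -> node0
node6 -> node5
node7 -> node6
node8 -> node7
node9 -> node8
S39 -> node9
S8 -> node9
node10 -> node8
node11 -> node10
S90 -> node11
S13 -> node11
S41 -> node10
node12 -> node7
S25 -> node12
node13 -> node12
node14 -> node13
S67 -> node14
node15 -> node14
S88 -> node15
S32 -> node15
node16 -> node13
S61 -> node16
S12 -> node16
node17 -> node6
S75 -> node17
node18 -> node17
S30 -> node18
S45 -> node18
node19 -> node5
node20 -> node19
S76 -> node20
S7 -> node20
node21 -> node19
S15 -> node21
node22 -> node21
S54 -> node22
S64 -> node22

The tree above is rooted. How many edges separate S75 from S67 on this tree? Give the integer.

The MRCA of S75 and S67 is the node subtending ((((S39,S8),((S90,S13),S41)),(S25,((S67,(S88,S32)),(S61,S12)))),(S75,(S30,S45))).
From S75 up to that node: 2 branches. From S67 up to the same node: 5 branches. Total: 2 + 5 = 7.

7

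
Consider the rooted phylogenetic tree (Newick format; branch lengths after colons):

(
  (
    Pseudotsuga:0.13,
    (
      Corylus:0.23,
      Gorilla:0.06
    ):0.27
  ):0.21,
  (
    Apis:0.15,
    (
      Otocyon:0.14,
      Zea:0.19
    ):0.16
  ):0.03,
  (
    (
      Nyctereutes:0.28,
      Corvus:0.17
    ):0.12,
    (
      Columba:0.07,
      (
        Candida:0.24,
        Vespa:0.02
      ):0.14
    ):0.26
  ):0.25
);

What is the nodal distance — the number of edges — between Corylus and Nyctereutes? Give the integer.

The MRCA of Corylus and Nyctereutes is the root of the tree.
From Corylus up to that node: 3 branches. From Nyctereutes up to the same node: 3 branches. Total: 3 + 3 = 6.

6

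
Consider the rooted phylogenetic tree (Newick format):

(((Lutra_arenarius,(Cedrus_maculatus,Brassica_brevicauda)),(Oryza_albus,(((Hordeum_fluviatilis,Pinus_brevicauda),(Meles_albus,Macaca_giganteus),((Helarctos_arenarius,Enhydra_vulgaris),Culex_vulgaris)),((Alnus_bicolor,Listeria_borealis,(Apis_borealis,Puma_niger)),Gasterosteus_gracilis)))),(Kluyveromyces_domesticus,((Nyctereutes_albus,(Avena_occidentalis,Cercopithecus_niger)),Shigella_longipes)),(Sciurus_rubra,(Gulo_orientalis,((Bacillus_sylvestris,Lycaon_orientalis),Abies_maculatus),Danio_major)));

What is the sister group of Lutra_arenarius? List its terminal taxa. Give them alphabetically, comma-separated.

Brassica_brevicauda, Cedrus_maculatus

Lutra_arenarius attaches to the tree at the node subtending (Lutra_arenarius,(Cedrus_maculatus,Brassica_brevicauda)).
The other lineage descending from that same node — the sister group — is (Cedrus_maculatus,Brassica_brevicauda); its 2 tips in alphabetical order are the answer.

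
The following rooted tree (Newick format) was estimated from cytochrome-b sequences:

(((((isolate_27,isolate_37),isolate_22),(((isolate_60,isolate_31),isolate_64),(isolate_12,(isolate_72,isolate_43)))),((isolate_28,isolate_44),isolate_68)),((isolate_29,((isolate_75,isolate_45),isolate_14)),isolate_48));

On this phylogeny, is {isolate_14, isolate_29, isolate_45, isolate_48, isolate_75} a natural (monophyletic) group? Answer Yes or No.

The most recent common ancestor of these taxa subtends ((isolate_29,((isolate_75,isolate_45),isolate_14)),isolate_48).
That clade has exactly 5 tips — every listed taxon and nothing else — so the group is monophyletic.

Yes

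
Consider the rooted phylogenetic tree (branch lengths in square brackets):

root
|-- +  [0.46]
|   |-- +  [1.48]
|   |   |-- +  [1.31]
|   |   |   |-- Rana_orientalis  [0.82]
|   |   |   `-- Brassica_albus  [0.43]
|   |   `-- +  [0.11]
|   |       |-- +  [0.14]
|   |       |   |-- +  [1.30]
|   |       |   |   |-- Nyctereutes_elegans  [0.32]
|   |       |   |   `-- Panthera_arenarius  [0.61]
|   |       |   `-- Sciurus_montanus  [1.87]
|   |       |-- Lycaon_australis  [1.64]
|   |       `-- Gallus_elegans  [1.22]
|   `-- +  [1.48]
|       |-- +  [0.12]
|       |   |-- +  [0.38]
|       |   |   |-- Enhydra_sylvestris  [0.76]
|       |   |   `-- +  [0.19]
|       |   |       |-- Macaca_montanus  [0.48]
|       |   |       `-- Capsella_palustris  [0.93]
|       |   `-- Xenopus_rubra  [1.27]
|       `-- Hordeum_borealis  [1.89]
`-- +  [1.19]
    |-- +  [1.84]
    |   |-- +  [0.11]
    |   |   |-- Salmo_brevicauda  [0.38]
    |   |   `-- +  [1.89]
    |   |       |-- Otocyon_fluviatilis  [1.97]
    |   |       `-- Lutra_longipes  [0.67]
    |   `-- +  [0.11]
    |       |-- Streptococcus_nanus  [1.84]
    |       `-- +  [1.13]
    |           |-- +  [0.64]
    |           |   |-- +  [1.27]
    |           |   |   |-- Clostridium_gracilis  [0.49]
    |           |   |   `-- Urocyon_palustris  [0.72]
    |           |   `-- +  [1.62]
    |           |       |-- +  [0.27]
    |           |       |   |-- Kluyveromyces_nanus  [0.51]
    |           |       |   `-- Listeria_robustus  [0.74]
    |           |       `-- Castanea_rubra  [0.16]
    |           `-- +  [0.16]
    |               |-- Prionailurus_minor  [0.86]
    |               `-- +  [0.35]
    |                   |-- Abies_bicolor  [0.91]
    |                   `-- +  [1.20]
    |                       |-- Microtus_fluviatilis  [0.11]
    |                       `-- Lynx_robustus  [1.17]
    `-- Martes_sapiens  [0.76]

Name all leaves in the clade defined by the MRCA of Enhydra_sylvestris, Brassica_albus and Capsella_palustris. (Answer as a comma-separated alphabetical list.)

Tracing Enhydra_sylvestris: it sits inside (Enhydra_sylvestris,(Macaca_montanus,Capsella_palustris)).
Tracing Brassica_albus: it sits inside (Rana_orientalis,Brassica_albus).
Tracing Capsella_palustris: it sits inside (Macaca_montanus,Capsella_palustris).
The smallest clade enclosing all 3 is (((Rana_orientalis,Brassica_albus),(((Nyctereutes_elegans,Panthera_arenarius),Sciurus_montanus),Lycaon_australis,Gallus_elegans)),(((Enhydra_sylvestris,(Macaca_montanus,Capsella_palustris)),Xenopus_rubra),Hordeum_borealis)); the answer is its 12 terminal taxa in alphabetical order.

Brassica_albus, Capsella_palustris, Enhydra_sylvestris, Gallus_elegans, Hordeum_borealis, Lycaon_australis, Macaca_montanus, Nyctereutes_elegans, Panthera_arenarius, Rana_orientalis, Sciurus_montanus, Xenopus_rubra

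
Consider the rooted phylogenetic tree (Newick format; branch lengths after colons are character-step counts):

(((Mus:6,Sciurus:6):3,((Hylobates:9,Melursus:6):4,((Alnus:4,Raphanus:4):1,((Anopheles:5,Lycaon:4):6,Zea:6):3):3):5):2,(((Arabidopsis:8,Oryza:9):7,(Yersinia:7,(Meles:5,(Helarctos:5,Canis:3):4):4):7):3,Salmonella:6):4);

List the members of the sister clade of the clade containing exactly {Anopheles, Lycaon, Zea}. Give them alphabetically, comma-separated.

Alnus, Raphanus

The clade containing exactly {Anopheles, Lycaon, Zea} attaches to the tree at the node subtending ((Alnus,Raphanus),((Anopheles,Lycaon),Zea)).
The other lineage descending from that same node — the sister group — is (Alnus,Raphanus); its 2 tips in alphabetical order are the answer.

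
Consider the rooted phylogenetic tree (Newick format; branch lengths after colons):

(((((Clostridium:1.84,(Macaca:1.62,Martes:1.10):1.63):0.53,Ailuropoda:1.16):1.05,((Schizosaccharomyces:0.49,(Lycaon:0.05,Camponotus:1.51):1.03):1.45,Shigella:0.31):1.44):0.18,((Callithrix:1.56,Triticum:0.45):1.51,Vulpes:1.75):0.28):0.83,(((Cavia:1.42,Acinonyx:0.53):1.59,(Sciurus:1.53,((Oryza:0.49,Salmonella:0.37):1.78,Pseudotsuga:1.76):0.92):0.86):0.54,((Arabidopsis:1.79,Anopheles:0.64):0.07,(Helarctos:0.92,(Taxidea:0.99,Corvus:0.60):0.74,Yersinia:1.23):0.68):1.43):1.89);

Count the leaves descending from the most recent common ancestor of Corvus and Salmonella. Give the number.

12

The MRCA of Corvus and Salmonella is the node subtending (((Cavia,Acinonyx),(Sciurus,((Oryza,Salmonella),Pseudotsuga))),((Arabidopsis,Anopheles),(Helarctos,(Taxidea,Corvus),Yersinia))).
That clade contains 12 terminal taxa: Acinonyx, Anopheles, Arabidopsis, Cavia, Corvus, Helarctos, Oryza, Pseudotsuga, Salmonella, Sciurus, Taxidea, Yersinia.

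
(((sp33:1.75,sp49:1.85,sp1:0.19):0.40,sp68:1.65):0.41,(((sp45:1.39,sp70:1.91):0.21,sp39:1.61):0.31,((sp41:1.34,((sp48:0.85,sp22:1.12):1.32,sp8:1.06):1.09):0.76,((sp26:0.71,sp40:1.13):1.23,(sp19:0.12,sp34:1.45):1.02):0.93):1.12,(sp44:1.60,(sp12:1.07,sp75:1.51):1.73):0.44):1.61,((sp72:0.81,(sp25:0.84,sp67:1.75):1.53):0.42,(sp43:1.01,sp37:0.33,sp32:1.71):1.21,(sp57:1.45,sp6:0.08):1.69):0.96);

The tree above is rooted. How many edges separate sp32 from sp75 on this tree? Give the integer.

The MRCA of sp32 and sp75 is the root of the tree.
From sp32 up to that node: 3 branches. From sp75 up to the same node: 4 branches. Total: 3 + 4 = 7.

7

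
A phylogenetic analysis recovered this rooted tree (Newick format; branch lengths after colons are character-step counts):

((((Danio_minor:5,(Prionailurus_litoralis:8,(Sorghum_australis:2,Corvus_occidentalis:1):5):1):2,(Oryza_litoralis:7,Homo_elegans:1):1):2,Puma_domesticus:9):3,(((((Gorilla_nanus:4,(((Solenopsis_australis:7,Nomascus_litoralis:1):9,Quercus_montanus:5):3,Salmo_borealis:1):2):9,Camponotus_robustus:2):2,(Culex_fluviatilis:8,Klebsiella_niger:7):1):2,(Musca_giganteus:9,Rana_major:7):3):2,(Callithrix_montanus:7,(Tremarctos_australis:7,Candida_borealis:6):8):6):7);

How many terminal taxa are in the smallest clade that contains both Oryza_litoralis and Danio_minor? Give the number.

6

The MRCA of Oryza_litoralis and Danio_minor is the node subtending ((Danio_minor,(Prionailurus_litoralis,(Sorghum_australis,Corvus_occidentalis))),(Oryza_litoralis,Homo_elegans)).
That clade contains 6 terminal taxa: Corvus_occidentalis, Danio_minor, Homo_elegans, Oryza_litoralis, Prionailurus_litoralis, Sorghum_australis.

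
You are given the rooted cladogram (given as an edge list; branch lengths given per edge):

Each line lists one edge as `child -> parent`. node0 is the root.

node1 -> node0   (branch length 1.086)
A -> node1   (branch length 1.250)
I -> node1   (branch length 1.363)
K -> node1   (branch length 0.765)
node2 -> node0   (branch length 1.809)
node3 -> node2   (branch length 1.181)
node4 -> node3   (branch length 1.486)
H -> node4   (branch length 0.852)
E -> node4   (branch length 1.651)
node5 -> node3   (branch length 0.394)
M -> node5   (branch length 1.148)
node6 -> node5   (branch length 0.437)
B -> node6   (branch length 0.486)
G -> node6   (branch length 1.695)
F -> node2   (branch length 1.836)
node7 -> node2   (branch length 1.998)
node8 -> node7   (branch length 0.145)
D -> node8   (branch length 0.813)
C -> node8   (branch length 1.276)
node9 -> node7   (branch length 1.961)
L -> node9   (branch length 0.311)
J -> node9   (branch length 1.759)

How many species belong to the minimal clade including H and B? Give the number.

The MRCA of H and B is the node subtending ((H,E),(M,(B,G))).
That clade contains 5 terminal taxa: B, E, G, H, M.

5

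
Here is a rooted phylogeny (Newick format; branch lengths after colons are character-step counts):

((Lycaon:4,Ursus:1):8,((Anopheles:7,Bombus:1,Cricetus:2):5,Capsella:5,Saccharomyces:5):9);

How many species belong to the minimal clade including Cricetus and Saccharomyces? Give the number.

The MRCA of Cricetus and Saccharomyces is the node subtending ((Anopheles,Bombus,Cricetus),Capsella,Saccharomyces).
That clade contains 5 terminal taxa: Anopheles, Bombus, Capsella, Cricetus, Saccharomyces.

5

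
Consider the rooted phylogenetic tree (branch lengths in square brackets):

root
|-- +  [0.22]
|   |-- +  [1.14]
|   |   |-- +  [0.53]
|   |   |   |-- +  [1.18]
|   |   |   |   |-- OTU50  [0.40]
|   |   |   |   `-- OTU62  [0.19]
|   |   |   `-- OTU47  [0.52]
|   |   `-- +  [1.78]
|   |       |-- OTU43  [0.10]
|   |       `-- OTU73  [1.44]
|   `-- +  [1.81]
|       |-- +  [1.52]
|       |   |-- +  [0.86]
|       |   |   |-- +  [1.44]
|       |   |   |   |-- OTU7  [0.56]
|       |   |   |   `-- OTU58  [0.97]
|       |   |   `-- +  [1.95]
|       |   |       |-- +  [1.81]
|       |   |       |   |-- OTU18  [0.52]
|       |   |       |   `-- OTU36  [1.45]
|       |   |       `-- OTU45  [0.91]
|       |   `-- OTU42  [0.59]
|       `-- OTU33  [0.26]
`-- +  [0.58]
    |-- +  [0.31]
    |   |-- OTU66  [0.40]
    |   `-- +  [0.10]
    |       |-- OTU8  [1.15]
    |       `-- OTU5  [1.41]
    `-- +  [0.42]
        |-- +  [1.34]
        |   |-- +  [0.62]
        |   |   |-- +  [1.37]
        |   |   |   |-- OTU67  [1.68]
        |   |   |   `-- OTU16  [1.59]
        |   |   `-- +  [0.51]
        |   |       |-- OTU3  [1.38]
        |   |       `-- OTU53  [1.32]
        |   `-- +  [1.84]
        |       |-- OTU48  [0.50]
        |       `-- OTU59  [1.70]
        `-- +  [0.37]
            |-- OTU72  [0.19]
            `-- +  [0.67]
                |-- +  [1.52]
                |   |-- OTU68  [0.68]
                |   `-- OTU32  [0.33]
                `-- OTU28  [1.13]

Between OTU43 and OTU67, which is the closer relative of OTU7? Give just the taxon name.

The MRCA of OTU7 and OTU43 subtends ((((OTU50,OTU62),OTU47),(OTU43,OTU73)),((((OTU7,OTU58),((OTU18,OTU36),OTU45)),OTU42),OTU33)) (12 taxa).
The MRCA of OTU7 and OTU67 is the root, subtending the entire tree (25 taxa).
The first is nested inside the second, so OTU7 shares a more recent common ancestor with OTU43.

OTU43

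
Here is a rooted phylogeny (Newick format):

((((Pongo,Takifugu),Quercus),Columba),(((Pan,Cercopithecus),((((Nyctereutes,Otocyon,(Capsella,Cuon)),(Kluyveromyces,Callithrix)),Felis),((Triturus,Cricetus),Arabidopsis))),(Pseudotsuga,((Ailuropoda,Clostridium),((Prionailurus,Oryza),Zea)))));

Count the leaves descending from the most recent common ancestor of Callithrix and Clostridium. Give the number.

18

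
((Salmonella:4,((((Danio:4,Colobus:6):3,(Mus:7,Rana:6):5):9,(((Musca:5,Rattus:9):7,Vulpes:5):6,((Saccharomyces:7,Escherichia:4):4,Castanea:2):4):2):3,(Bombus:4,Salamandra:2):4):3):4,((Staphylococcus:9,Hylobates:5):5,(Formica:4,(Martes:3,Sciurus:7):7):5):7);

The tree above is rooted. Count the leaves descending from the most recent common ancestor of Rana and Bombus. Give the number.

The MRCA of Rana and Bombus is the node subtending ((((Danio,Colobus),(Mus,Rana)),(((Musca,Rattus),Vulpes),((Saccharomyces,Escherichia),Castanea))),(Bombus,Salamandra)).
That clade contains 12 terminal taxa: Bombus, Castanea, Colobus, Danio, Escherichia, Mus, Musca, Rana, Rattus, Saccharomyces, Salamandra, Vulpes.

12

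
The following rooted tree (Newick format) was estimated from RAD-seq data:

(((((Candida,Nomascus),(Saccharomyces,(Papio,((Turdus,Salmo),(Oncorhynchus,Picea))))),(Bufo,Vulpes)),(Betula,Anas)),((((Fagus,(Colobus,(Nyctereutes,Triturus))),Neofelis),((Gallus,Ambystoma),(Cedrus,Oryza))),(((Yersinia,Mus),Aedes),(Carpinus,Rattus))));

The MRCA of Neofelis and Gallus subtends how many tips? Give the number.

The MRCA of Neofelis and Gallus is the node subtending (((Fagus,(Colobus,(Nyctereutes,Triturus))),Neofelis),((Gallus,Ambystoma),(Cedrus,Oryza))).
That clade contains 9 terminal taxa: Ambystoma, Cedrus, Colobus, Fagus, Gallus, Neofelis, Nyctereutes, Oryza, Triturus.

9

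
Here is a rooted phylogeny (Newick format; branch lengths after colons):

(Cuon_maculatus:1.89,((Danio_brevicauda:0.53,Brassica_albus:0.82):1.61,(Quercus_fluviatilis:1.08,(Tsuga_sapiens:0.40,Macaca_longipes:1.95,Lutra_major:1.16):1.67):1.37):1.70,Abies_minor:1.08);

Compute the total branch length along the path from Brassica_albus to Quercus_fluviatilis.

4.88

The path runs Brassica_albus → … → MRCA → … → Quercus_fluviatilis; the MRCA is the node subtending ((Danio_brevicauda,Brassica_albus),(Quercus_fluviatilis,(Tsuga_sapiens,Macaca_longipes,Lutra_major))).
Branch lengths along that path: 0.82 + 1.61 + 1.37 + 1.08 = 4.88.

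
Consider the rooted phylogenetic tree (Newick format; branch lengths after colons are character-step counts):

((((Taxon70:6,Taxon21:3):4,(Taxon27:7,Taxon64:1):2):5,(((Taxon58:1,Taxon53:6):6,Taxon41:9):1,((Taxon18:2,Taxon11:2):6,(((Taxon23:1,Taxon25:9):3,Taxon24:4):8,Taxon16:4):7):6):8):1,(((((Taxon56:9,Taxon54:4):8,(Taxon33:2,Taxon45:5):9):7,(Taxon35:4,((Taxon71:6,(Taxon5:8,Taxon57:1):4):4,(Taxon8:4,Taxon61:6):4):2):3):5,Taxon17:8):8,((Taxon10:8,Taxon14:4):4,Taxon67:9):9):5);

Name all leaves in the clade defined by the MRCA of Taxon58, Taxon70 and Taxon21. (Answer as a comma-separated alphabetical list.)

Taxon11, Taxon16, Taxon18, Taxon21, Taxon23, Taxon24, Taxon25, Taxon27, Taxon41, Taxon53, Taxon58, Taxon64, Taxon70

Tracing Taxon58: it sits inside (Taxon58,Taxon53).
Tracing Taxon70: it sits inside (Taxon70,Taxon21).
Tracing Taxon21: it sits inside (Taxon70,Taxon21).
The smallest clade enclosing all 3 is (((Taxon70,Taxon21),(Taxon27,Taxon64)),(((Taxon58,Taxon53),Taxon41),((Taxon18,Taxon11),(((Taxon23,Taxon25),Taxon24),Taxon16)))); the answer is its 13 terminal taxa in alphabetical order.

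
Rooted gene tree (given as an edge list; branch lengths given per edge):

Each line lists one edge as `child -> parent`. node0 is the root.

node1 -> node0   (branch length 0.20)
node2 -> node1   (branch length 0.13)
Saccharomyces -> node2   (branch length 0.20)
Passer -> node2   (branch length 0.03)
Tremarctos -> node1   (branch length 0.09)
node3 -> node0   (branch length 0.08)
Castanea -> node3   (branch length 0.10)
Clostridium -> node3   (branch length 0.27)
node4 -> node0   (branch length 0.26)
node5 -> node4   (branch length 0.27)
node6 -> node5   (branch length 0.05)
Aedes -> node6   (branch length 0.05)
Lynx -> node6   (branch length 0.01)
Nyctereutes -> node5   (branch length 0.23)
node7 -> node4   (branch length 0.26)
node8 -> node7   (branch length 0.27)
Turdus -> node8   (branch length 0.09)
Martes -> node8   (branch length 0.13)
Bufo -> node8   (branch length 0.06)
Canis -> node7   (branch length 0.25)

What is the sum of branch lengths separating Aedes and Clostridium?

The path runs Aedes → … → MRCA → … → Clostridium; the MRCA is the root of the tree.
Branch lengths along that path: 0.05 + 0.05 + 0.27 + 0.26 + 0.08 + 0.27 = 0.98.

0.98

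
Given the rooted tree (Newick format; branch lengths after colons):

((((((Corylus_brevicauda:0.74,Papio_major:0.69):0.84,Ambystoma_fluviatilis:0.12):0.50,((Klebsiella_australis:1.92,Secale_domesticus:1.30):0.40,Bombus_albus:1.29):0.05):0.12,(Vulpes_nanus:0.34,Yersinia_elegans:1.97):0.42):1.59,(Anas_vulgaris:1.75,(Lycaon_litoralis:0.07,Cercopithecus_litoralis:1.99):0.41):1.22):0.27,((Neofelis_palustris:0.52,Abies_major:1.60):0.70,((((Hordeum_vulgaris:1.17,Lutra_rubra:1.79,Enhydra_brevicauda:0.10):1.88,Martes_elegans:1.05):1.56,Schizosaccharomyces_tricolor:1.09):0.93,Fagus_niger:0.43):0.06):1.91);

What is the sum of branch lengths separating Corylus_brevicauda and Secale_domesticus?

The path runs Corylus_brevicauda → … → MRCA → … → Secale_domesticus; the MRCA is the node subtending (((Corylus_brevicauda,Papio_major),Ambystoma_fluviatilis),((Klebsiella_australis,Secale_domesticus),Bombus_albus)).
Branch lengths along that path: 0.74 + 0.84 + 0.50 + 0.05 + 0.40 + 1.30 = 3.83.

3.83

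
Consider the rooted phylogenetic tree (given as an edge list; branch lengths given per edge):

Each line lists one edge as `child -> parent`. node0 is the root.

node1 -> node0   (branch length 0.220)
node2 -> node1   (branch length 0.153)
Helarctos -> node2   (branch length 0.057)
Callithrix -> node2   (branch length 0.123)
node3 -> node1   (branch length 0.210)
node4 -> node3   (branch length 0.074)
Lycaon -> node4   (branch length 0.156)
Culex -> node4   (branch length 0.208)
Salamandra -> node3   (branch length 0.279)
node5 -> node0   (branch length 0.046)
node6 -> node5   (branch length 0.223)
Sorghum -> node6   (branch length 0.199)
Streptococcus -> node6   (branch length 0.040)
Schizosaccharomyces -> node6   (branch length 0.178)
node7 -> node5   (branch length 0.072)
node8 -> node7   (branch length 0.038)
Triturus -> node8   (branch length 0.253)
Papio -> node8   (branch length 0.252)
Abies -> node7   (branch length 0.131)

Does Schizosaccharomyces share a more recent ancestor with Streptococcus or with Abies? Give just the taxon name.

Streptococcus

The MRCA of Schizosaccharomyces and Streptococcus subtends (Sorghum,Streptococcus,Schizosaccharomyces) (3 taxa).
The MRCA of Schizosaccharomyces and Abies subtends ((Sorghum,Streptococcus,Schizosaccharomyces),((Triturus,Papio),Abies)) (6 taxa).
The first is nested inside the second, so Schizosaccharomyces shares a more recent common ancestor with Streptococcus.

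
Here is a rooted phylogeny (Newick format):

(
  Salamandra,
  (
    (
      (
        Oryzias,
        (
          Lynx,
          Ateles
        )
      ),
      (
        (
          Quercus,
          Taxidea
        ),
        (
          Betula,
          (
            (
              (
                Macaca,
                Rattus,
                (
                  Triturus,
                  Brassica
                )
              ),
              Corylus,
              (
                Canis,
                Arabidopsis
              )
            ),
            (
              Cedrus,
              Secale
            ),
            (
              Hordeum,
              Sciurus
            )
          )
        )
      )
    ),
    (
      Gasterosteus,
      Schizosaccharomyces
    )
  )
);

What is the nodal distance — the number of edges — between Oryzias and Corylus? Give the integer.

7

The MRCA of Oryzias and Corylus is the node subtending ((Oryzias,(Lynx,Ateles)),((Quercus,Taxidea),(Betula,(((Macaca,Rattus,(Triturus,Brassica)),Corylus,(Canis,Arabidopsis)),(Cedrus,Secale),(Hordeum,Sciurus))))).
From Oryzias up to that node: 2 branches. From Corylus up to the same node: 5 branches. Total: 2 + 5 = 7.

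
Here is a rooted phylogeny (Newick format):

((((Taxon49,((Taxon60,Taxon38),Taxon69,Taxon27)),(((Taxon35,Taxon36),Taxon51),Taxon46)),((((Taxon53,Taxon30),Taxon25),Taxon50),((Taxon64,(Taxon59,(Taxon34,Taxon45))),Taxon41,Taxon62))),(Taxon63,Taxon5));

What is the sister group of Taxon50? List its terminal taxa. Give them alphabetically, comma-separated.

Taxon50 attaches to the tree at the node subtending (((Taxon53,Taxon30),Taxon25),Taxon50).
The other lineage descending from that same node — the sister group — is ((Taxon53,Taxon30),Taxon25); its 3 tips in alphabetical order are the answer.

Taxon25, Taxon30, Taxon53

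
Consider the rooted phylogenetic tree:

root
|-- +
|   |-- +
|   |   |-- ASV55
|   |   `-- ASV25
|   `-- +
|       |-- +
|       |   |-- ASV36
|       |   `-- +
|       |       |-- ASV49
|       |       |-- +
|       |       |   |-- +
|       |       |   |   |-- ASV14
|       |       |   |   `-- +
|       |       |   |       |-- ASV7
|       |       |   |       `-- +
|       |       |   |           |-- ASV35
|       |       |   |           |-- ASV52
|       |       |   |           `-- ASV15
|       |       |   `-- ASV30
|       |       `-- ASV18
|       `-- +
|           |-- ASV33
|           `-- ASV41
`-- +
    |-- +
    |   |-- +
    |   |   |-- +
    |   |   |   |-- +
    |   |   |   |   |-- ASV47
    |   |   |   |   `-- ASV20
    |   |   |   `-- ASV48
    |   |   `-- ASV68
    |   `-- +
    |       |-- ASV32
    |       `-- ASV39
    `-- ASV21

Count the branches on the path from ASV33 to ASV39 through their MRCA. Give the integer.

The MRCA of ASV33 and ASV39 is the root of the tree.
From ASV33 up to that node: 4 branches. From ASV39 up to the same node: 4 branches. Total: 4 + 4 = 8.

8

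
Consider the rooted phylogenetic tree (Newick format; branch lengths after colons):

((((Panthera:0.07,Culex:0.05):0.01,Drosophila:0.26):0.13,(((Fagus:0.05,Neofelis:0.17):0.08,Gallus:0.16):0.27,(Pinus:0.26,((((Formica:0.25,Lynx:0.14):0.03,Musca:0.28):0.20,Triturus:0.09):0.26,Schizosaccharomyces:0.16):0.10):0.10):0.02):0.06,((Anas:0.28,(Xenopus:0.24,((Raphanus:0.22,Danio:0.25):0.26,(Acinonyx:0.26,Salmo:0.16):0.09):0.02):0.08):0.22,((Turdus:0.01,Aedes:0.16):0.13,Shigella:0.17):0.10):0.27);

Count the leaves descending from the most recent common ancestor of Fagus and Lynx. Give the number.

9

The MRCA of Fagus and Lynx is the node subtending (((Fagus,Neofelis),Gallus),(Pinus,((((Formica,Lynx),Musca),Triturus),Schizosaccharomyces))).
That clade contains 9 terminal taxa: Fagus, Formica, Gallus, Lynx, Musca, Neofelis, Pinus, Schizosaccharomyces, Triturus.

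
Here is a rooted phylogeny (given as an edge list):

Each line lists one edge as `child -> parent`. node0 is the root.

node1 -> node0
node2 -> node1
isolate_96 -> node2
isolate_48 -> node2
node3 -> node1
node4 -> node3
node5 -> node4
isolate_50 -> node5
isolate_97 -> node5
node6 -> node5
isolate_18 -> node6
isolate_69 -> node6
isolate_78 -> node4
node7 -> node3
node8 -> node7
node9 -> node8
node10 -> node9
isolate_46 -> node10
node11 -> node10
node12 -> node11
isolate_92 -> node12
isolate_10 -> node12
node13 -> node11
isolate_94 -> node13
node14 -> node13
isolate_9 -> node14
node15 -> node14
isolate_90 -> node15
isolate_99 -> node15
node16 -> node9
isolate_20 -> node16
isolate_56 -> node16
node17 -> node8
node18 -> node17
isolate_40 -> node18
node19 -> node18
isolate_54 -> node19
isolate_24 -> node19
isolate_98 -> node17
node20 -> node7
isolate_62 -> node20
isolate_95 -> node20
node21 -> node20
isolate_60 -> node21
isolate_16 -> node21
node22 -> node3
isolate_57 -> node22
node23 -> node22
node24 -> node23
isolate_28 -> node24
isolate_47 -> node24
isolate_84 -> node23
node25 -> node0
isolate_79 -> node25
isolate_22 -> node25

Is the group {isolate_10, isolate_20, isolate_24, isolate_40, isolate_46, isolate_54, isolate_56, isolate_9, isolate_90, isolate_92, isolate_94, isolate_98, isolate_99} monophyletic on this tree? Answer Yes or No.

The most recent common ancestor of these taxa subtends (((isolate_46,((isolate_92,isolate_10),(isolate_94,(isolate_9,(isolate_90,isolate_99))))),(isolate_20,isolate_56)),((isolate_40,(isolate_54,isolate_24)),isolate_98)).
That clade has exactly 13 tips — every listed taxon and nothing else — so the group is monophyletic.

Yes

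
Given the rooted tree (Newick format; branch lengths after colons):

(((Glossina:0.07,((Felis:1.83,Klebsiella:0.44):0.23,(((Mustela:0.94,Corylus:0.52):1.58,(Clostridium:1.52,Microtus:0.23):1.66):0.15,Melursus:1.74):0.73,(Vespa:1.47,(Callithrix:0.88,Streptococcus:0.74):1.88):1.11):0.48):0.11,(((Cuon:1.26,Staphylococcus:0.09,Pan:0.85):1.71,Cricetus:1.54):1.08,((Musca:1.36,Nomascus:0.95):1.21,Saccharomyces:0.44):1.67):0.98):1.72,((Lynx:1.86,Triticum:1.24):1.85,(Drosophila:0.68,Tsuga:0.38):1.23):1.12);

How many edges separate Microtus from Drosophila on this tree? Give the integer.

The MRCA of Microtus and Drosophila is the root of the tree.
From Microtus up to that node: 7 branches. From Drosophila up to the same node: 3 branches. Total: 7 + 3 = 10.

10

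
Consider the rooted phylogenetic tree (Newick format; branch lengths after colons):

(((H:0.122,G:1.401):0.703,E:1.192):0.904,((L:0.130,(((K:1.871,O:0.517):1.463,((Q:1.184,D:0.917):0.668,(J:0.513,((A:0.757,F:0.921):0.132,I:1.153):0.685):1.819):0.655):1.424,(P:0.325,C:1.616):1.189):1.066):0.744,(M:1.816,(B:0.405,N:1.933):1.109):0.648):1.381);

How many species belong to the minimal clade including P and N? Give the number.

14

The MRCA of P and N is the node subtending ((L,(((K,O),((Q,D),(J,((A,F),I)))),(P,C))),(M,(B,N))).
That clade contains 14 terminal taxa: A, B, C, D, F, I, J, K, L, M, N, O, P, Q.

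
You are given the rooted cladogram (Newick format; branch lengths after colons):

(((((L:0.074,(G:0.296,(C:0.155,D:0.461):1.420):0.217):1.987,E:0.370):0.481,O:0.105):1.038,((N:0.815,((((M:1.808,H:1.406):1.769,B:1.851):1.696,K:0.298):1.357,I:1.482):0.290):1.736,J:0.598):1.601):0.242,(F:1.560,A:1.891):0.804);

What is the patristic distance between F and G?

6.625

The path runs F → … → MRCA → … → G; the MRCA is the root of the tree.
Branch lengths along that path: 1.560 + 0.804 + 0.242 + 1.038 + 0.481 + 1.987 + 0.217 + 0.296 = 6.625.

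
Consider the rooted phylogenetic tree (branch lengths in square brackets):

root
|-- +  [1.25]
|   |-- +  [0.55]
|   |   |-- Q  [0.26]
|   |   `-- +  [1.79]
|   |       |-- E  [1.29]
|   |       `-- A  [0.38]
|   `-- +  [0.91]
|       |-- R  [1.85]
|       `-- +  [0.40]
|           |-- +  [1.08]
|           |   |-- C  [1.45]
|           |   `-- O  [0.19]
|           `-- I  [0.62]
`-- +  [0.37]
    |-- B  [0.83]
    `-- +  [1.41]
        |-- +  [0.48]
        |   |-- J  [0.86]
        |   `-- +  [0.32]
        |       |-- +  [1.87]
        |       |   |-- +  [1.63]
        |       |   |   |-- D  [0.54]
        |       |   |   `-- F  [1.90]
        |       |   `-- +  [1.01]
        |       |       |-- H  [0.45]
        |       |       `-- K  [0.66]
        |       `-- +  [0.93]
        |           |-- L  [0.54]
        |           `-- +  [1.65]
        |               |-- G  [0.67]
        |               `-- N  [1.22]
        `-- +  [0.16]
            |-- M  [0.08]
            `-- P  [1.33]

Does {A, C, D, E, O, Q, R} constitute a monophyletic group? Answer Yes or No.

No

The MRCA of the listed taxa is the root, so the smallest clade containing them is the whole tree.
That clade also contains B, F, G, H, I, J, K, L, M, N, P, which are not in the proposed group, so the group is not monophyletic.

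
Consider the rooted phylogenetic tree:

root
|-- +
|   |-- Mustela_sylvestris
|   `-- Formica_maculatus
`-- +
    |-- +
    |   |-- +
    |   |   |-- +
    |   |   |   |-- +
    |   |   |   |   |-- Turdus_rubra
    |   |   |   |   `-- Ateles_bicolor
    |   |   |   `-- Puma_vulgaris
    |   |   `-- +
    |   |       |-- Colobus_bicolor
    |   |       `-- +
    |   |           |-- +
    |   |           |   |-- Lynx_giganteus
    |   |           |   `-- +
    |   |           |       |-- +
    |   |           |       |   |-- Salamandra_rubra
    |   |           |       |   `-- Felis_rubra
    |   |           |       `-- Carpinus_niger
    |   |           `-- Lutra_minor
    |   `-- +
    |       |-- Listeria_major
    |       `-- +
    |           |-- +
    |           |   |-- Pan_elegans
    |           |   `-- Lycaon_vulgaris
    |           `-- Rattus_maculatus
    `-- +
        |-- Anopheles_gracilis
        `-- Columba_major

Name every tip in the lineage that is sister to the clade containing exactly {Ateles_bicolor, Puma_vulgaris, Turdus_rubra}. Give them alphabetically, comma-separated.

The clade containing exactly {Ateles_bicolor, Puma_vulgaris, Turdus_rubra} attaches to the tree at the node subtending (((Turdus_rubra,Ateles_bicolor),Puma_vulgaris),(Colobus_bicolor,((Lynx_giganteus,((Salamandra_rubra,Felis_rubra),Carpinus_niger)),Lutra_minor))).
The other lineage descending from that same node — the sister group — is (Colobus_bicolor,((Lynx_giganteus,((Salamandra_rubra,Felis_rubra),Carpinus_niger)),Lutra_minor)); its 6 tips in alphabetical order are the answer.

Carpinus_niger, Colobus_bicolor, Felis_rubra, Lutra_minor, Lynx_giganteus, Salamandra_rubra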